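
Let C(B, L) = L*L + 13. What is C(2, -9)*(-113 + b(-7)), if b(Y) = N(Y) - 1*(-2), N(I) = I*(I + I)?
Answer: -1222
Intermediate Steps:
N(I) = 2*I² (N(I) = I*(2*I) = 2*I²)
b(Y) = 2 + 2*Y² (b(Y) = 2*Y² - 1*(-2) = 2*Y² + 2 = 2 + 2*Y²)
C(B, L) = 13 + L² (C(B, L) = L² + 13 = 13 + L²)
C(2, -9)*(-113 + b(-7)) = (13 + (-9)²)*(-113 + (2 + 2*(-7)²)) = (13 + 81)*(-113 + (2 + 2*49)) = 94*(-113 + (2 + 98)) = 94*(-113 + 100) = 94*(-13) = -1222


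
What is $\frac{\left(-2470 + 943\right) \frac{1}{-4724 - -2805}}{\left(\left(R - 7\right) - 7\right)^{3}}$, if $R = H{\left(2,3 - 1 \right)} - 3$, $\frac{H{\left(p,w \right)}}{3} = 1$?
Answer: $- \frac{1527}{5265736} \approx -0.00028999$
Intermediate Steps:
$H{\left(p,w \right)} = 3$ ($H{\left(p,w \right)} = 3 \cdot 1 = 3$)
$R = 0$ ($R = 3 - 3 = 0$)
$\frac{\left(-2470 + 943\right) \frac{1}{-4724 - -2805}}{\left(\left(R - 7\right) - 7\right)^{3}} = \frac{\left(-2470 + 943\right) \frac{1}{-4724 - -2805}}{\left(\left(0 - 7\right) - 7\right)^{3}} = \frac{\left(-1527\right) \frac{1}{-4724 + 2805}}{\left(-7 - 7\right)^{3}} = \frac{\left(-1527\right) \frac{1}{-1919}}{\left(-14\right)^{3}} = \frac{\left(-1527\right) \left(- \frac{1}{1919}\right)}{-2744} = \frac{1527}{1919} \left(- \frac{1}{2744}\right) = - \frac{1527}{5265736}$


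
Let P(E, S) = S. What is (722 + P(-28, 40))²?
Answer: 580644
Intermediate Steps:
(722 + P(-28, 40))² = (722 + 40)² = 762² = 580644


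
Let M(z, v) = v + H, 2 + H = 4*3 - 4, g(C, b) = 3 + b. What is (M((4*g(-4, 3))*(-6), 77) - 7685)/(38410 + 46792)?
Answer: -3801/42601 ≈ -0.089223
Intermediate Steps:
H = 6 (H = -2 + (4*3 - 4) = -2 + (12 - 4) = -2 + 8 = 6)
M(z, v) = 6 + v (M(z, v) = v + 6 = 6 + v)
(M((4*g(-4, 3))*(-6), 77) - 7685)/(38410 + 46792) = ((6 + 77) - 7685)/(38410 + 46792) = (83 - 7685)/85202 = -7602*1/85202 = -3801/42601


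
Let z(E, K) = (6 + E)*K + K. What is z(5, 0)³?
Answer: 0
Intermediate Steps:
z(E, K) = K + K*(6 + E) (z(E, K) = K*(6 + E) + K = K + K*(6 + E))
z(5, 0)³ = (0*(7 + 5))³ = (0*12)³ = 0³ = 0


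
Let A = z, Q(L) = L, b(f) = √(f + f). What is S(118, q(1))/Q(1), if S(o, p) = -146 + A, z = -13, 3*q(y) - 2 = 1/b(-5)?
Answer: -159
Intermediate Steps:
b(f) = √2*√f (b(f) = √(2*f) = √2*√f)
q(y) = ⅔ - I*√10/30 (q(y) = ⅔ + 1/(3*((√2*√(-5)))) = ⅔ + 1/(3*((√2*(I*√5)))) = ⅔ + 1/(3*((I*√10))) = ⅔ + (-I*√10/10)/3 = ⅔ - I*√10/30)
A = -13
S(o, p) = -159 (S(o, p) = -146 - 13 = -159)
S(118, q(1))/Q(1) = -159/1 = -159*1 = -159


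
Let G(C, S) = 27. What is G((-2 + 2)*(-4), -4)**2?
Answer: 729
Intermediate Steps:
G((-2 + 2)*(-4), -4)**2 = 27**2 = 729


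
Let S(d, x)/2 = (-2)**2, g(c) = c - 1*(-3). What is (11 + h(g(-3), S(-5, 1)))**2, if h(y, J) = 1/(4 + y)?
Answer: 2025/16 ≈ 126.56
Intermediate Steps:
g(c) = 3 + c (g(c) = c + 3 = 3 + c)
S(d, x) = 8 (S(d, x) = 2*(-2)**2 = 2*4 = 8)
(11 + h(g(-3), S(-5, 1)))**2 = (11 + 1/(4 + (3 - 3)))**2 = (11 + 1/(4 + 0))**2 = (11 + 1/4)**2 = (45/4)**2 = 2025/16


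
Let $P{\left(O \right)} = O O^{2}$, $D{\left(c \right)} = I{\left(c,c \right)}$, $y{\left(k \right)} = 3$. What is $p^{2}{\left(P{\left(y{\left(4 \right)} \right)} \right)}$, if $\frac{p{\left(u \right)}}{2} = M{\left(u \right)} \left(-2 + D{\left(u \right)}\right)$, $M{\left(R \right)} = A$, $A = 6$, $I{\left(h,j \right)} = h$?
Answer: $90000$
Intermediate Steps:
$D{\left(c \right)} = c$
$M{\left(R \right)} = 6$
$P{\left(O \right)} = O^{3}$
$p{\left(u \right)} = -24 + 12 u$ ($p{\left(u \right)} = 2 \cdot 6 \left(-2 + u\right) = 2 \left(-12 + 6 u\right) = -24 + 12 u$)
$p^{2}{\left(P{\left(y{\left(4 \right)} \right)} \right)} = \left(-24 + 12 \cdot 3^{3}\right)^{2} = \left(-24 + 12 \cdot 27\right)^{2} = \left(-24 + 324\right)^{2} = 300^{2} = 90000$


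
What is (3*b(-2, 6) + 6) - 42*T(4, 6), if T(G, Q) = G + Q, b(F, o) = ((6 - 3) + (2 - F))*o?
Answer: -288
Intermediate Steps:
b(F, o) = o*(5 - F) (b(F, o) = (3 + (2 - F))*o = (5 - F)*o = o*(5 - F))
(3*b(-2, 6) + 6) - 42*T(4, 6) = (3*(6*(5 - 1*(-2))) + 6) - 42*(4 + 6) = (3*(6*(5 + 2)) + 6) - 42*10 = (3*(6*7) + 6) - 420 = (3*42 + 6) - 420 = (126 + 6) - 420 = 132 - 420 = -288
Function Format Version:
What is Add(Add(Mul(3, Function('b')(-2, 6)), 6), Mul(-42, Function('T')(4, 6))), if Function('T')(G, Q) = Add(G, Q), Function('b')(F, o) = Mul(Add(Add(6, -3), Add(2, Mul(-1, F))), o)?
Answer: -288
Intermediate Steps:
Function('b')(F, o) = Mul(o, Add(5, Mul(-1, F))) (Function('b')(F, o) = Mul(Add(3, Add(2, Mul(-1, F))), o) = Mul(Add(5, Mul(-1, F)), o) = Mul(o, Add(5, Mul(-1, F))))
Add(Add(Mul(3, Function('b')(-2, 6)), 6), Mul(-42, Function('T')(4, 6))) = Add(Add(Mul(3, Mul(6, Add(5, Mul(-1, -2)))), 6), Mul(-42, Add(4, 6))) = Add(Add(Mul(3, Mul(6, Add(5, 2))), 6), Mul(-42, 10)) = Add(Add(Mul(3, Mul(6, 7)), 6), -420) = Add(Add(Mul(3, 42), 6), -420) = Add(Add(126, 6), -420) = Add(132, -420) = -288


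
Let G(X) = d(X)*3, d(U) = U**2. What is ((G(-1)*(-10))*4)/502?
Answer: -60/251 ≈ -0.23904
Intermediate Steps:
G(X) = 3*X**2 (G(X) = X**2*3 = 3*X**2)
((G(-1)*(-10))*4)/502 = (((3*(-1)**2)*(-10))*4)/502 = (((3*1)*(-10))*4)*(1/502) = ((3*(-10))*4)*(1/502) = -30*4*(1/502) = -120*1/502 = -60/251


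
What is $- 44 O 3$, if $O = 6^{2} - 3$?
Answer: $-4356$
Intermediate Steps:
$O = 33$ ($O = 36 - 3 = 33$)
$- 44 O 3 = \left(-44\right) 33 \cdot 3 = \left(-1452\right) 3 = -4356$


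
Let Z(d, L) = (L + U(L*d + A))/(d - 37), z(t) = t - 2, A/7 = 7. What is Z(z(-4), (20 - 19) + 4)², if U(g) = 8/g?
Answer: 10609/667489 ≈ 0.015894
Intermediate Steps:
A = 49 (A = 7*7 = 49)
z(t) = -2 + t
Z(d, L) = (L + 8/(49 + L*d))/(-37 + d) (Z(d, L) = (L + 8/(L*d + 49))/(d - 37) = (L + 8/(49 + L*d))/(-37 + d))
Z(z(-4), (20 - 19) + 4)² = ((8 + ((20 - 19) + 4)*(49 + ((20 - 19) + 4)*(-2 - 4)))/((-37 + (-2 - 4))*(49 + ((20 - 19) + 4)*(-2 - 4))))² = ((8 + (1 + 4)*(49 + (1 + 4)*(-6)))/((-37 - 6)*(49 + (1 + 4)*(-6))))² = ((8 + 5*(49 + 5*(-6)))/((-43)*(49 + 5*(-6))))² = (-(8 + 5*(49 - 30))/(43*(49 - 30)))² = (-1/43*(8 + 5*19)/19)² = (-1/43*1/19*(8 + 95))² = (-1/43*1/19*103)² = (-103/817)² = 10609/667489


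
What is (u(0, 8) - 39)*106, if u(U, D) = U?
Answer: -4134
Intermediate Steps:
(u(0, 8) - 39)*106 = (0 - 39)*106 = -39*106 = -4134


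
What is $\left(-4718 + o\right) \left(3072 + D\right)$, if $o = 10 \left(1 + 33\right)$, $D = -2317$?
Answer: $-3305390$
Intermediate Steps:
$o = 340$ ($o = 10 \cdot 34 = 340$)
$\left(-4718 + o\right) \left(3072 + D\right) = \left(-4718 + 340\right) \left(3072 - 2317\right) = \left(-4378\right) 755 = -3305390$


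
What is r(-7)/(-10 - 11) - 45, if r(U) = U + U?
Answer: -133/3 ≈ -44.333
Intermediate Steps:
r(U) = 2*U
r(-7)/(-10 - 11) - 45 = (2*(-7))/(-10 - 11) - 45 = -14/(-21) - 45 = -14*(-1/21) - 45 = ⅔ - 45 = -133/3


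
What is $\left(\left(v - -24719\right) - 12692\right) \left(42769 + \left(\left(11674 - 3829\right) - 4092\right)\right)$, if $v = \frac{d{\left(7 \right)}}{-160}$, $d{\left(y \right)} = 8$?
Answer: $\frac{5595177679}{10} \approx 5.5952 \cdot 10^{8}$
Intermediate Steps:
$v = - \frac{1}{20}$ ($v = \frac{8}{-160} = 8 \left(- \frac{1}{160}\right) = - \frac{1}{20} \approx -0.05$)
$\left(\left(v - -24719\right) - 12692\right) \left(42769 + \left(\left(11674 - 3829\right) - 4092\right)\right) = \left(\left(- \frac{1}{20} - -24719\right) - 12692\right) \left(42769 + \left(\left(11674 - 3829\right) - 4092\right)\right) = \left(\left(- \frac{1}{20} + 24719\right) - 12692\right) \left(42769 + \left(7845 - 4092\right)\right) = \left(\frac{494379}{20} - 12692\right) \left(42769 + 3753\right) = \frac{240539}{20} \cdot 46522 = \frac{5595177679}{10}$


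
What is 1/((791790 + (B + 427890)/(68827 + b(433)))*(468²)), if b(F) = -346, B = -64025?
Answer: 7609/1319569342631280 ≈ 5.7663e-12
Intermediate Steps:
1/((791790 + (B + 427890)/(68827 + b(433)))*(468²)) = 1/((791790 + (-64025 + 427890)/(68827 - 346))*(468²)) = 1/((791790 + 363865/68481)*219024) = (1/219024)/(791790 + 363865*(1/68481)) = (1/219024)/(791790 + 363865/68481) = (1/219024)/(54222934855/68481) = (68481/54222934855)*(1/219024) = 7609/1319569342631280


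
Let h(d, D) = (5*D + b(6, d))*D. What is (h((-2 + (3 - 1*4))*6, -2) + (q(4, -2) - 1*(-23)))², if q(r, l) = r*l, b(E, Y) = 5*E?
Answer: 625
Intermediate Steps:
q(r, l) = l*r
h(d, D) = D*(30 + 5*D) (h(d, D) = (5*D + 5*6)*D = (5*D + 30)*D = (30 + 5*D)*D = D*(30 + 5*D))
(h((-2 + (3 - 1*4))*6, -2) + (q(4, -2) - 1*(-23)))² = (5*(-2)*(6 - 2) + (-2*4 - 1*(-23)))² = (5*(-2)*4 + (-8 + 23))² = (-40 + 15)² = (-25)² = 625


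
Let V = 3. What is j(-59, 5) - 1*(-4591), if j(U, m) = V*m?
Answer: 4606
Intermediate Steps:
j(U, m) = 3*m
j(-59, 5) - 1*(-4591) = 3*5 - 1*(-4591) = 15 + 4591 = 4606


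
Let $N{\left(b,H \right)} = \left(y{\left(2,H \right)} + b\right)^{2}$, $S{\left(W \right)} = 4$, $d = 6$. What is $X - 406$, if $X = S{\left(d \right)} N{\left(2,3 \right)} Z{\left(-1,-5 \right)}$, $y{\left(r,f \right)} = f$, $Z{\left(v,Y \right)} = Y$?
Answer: $-906$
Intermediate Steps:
$N{\left(b,H \right)} = \left(H + b\right)^{2}$
$X = -500$ ($X = 4 \left(3 + 2\right)^{2} \left(-5\right) = 4 \cdot 5^{2} \left(-5\right) = 4 \cdot 25 \left(-5\right) = 100 \left(-5\right) = -500$)
$X - 406 = -500 - 406 = -906$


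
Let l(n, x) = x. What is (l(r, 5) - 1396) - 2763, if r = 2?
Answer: -4154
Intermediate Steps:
(l(r, 5) - 1396) - 2763 = (5 - 1396) - 2763 = -1391 - 2763 = -4154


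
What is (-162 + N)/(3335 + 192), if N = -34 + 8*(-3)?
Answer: -220/3527 ≈ -0.062376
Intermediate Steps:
N = -58 (N = -34 - 24 = -58)
(-162 + N)/(3335 + 192) = (-162 - 58)/(3335 + 192) = -220/3527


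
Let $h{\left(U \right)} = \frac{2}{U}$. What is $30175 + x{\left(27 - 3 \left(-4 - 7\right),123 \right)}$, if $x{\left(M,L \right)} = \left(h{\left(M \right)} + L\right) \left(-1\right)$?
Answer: $\frac{901559}{30} \approx 30052.0$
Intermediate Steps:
$x{\left(M,L \right)} = - L - \frac{2}{M}$ ($x{\left(M,L \right)} = \left(\frac{2}{M} + L\right) \left(-1\right) = \left(L + \frac{2}{M}\right) \left(-1\right) = - L - \frac{2}{M}$)
$30175 + x{\left(27 - 3 \left(-4 - 7\right),123 \right)} = 30175 - \left(123 + \frac{2}{27 - 3 \left(-4 - 7\right)}\right) = 30175 - \left(123 + \frac{2}{27 - 3 \left(-11\right)}\right) = 30175 - \left(123 + \frac{2}{27 - -33}\right) = 30175 - \left(123 + \frac{2}{27 + 33}\right) = 30175 - \left(123 + \frac{2}{60}\right) = 30175 - \frac{3691}{30} = \frac{901559}{30}$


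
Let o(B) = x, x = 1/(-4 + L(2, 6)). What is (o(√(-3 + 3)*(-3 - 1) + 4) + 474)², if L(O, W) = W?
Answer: 900601/4 ≈ 2.2515e+5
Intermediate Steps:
x = ½ (x = 1/(-4 + 6) = 1/2 = ½ ≈ 0.50000)
o(B) = ½
(o(√(-3 + 3)*(-3 - 1) + 4) + 474)² = (½ + 474)² = (949/2)² = 900601/4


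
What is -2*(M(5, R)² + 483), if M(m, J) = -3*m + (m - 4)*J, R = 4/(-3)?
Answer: -13496/9 ≈ -1499.6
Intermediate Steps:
R = -4/3 (R = 4*(-⅓) = -4/3 ≈ -1.3333)
M(m, J) = -3*m + J*(-4 + m) (M(m, J) = -3*m + (-4 + m)*J = -3*m + J*(-4 + m))
-2*(M(5, R)² + 483) = -2*((-4*(-4/3) - 3*5 - 4/3*5)² + 483) = -2*((16/3 - 15 - 20/3)² + 483) = -2*((-49/3)² + 483) = -2*(2401/9 + 483) = -2*6748/9 = -13496/9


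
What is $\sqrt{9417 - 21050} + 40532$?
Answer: $40532 + i \sqrt{11633} \approx 40532.0 + 107.86 i$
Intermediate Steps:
$\sqrt{9417 - 21050} + 40532 = \sqrt{-11633} + 40532 = i \sqrt{11633} + 40532 = 40532 + i \sqrt{11633}$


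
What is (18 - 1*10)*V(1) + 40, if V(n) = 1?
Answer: 48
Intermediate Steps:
(18 - 1*10)*V(1) + 40 = (18 - 1*10)*1 + 40 = (18 - 10)*1 + 40 = 8*1 + 40 = 8 + 40 = 48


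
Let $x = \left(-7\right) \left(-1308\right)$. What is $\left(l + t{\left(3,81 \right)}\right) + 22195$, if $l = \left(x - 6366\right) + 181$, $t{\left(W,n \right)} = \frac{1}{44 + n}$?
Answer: $\frac{3145751}{125} \approx 25166.0$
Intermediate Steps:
$x = 9156$
$l = 2971$ ($l = \left(9156 - 6366\right) + 181 = 2790 + 181 = 2971$)
$\left(l + t{\left(3,81 \right)}\right) + 22195 = \left(2971 + \frac{1}{44 + 81}\right) + 22195 = \left(2971 + \frac{1}{125}\right) + 22195 = \frac{371376}{125} + 22195 = \frac{3145751}{125}$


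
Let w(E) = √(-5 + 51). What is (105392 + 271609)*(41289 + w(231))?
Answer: 15565994289 + 377001*√46 ≈ 1.5569e+10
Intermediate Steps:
w(E) = √46
(105392 + 271609)*(41289 + w(231)) = (105392 + 271609)*(41289 + √46) = 377001*(41289 + √46) = 15565994289 + 377001*√46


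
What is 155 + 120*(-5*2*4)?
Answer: -4645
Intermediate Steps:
155 + 120*(-5*2*4) = 155 + 120*(-10*4) = 155 + 120*(-40) = 155 - 4800 = -4645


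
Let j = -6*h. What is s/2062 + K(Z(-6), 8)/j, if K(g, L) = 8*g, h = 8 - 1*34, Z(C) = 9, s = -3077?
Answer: -27629/26806 ≈ -1.0307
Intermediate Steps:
h = -26 (h = 8 - 34 = -26)
j = 156 (j = -6*(-26) = 156)
s/2062 + K(Z(-6), 8)/j = -3077/2062 + (8*9)/156 = -3077*1/2062 + 72*(1/156) = -3077/2062 + 6/13 = -27629/26806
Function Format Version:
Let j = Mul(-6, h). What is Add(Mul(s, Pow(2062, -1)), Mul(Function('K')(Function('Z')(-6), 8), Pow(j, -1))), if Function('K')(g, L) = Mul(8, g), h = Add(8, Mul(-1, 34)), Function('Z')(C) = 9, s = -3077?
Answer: Rational(-27629, 26806) ≈ -1.0307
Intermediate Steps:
h = -26 (h = Add(8, -34) = -26)
j = 156 (j = Mul(-6, -26) = 156)
Add(Mul(s, Pow(2062, -1)), Mul(Function('K')(Function('Z')(-6), 8), Pow(j, -1))) = Add(Mul(-3077, Pow(2062, -1)), Mul(Mul(8, 9), Pow(156, -1))) = Add(Mul(-3077, Rational(1, 2062)), Mul(72, Rational(1, 156))) = Add(Rational(-3077, 2062), Rational(6, 13)) = Rational(-27629, 26806)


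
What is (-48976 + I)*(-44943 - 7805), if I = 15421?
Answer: 1769959140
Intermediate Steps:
(-48976 + I)*(-44943 - 7805) = (-48976 + 15421)*(-44943 - 7805) = -33555*(-52748) = 1769959140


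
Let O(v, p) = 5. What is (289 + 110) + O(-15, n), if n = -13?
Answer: 404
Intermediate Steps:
(289 + 110) + O(-15, n) = (289 + 110) + 5 = 399 + 5 = 404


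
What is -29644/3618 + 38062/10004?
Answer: -39712565/9048618 ≈ -4.3888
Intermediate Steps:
-29644/3618 + 38062/10004 = -29644*1/3618 + 38062*(1/10004) = -14822/1809 + 19031/5002 = -39712565/9048618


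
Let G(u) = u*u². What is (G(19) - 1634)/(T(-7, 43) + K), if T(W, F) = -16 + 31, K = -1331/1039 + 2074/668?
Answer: 1813210850/5838279 ≈ 310.57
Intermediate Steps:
G(u) = u³
K = 632889/347026 (K = -1331*1/1039 + 2074*(1/668) = -1331/1039 + 1037/334 = 632889/347026 ≈ 1.8238)
T(W, F) = 15
(G(19) - 1634)/(T(-7, 43) + K) = (19³ - 1634)/(15 + 632889/347026) = (6859 - 1634)/(5838279/347026) = 5225*(347026/5838279) = 1813210850/5838279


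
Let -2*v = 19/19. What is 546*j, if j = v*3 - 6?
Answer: -4095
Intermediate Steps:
v = -½ (v = -19/(2*19) = -½*1 = -½ ≈ -0.50000)
j = -15/2 (j = -½*3 - 6 = -3/2 - 6 = -15/2 ≈ -7.5000)
546*j = 546*(-15/2) = -4095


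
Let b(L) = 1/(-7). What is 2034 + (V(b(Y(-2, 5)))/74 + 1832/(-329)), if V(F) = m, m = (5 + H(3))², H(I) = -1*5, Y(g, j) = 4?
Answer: 667354/329 ≈ 2028.4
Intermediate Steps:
b(L) = -⅐
H(I) = -5
m = 0 (m = (5 - 5)² = 0² = 0)
V(F) = 0
2034 + (V(b(Y(-2, 5)))/74 + 1832/(-329)) = 2034 + (0/74 + 1832/(-329)) = 2034 + (0*(1/74) + 1832*(-1/329)) = 2034 + (0 - 1832/329) = 2034 - 1832/329 = 667354/329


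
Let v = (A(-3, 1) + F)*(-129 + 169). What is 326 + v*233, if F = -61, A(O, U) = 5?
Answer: -521594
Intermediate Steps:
v = -2240 (v = (5 - 61)*(-129 + 169) = -56*40 = -2240)
326 + v*233 = 326 - 2240*233 = 326 - 521920 = -521594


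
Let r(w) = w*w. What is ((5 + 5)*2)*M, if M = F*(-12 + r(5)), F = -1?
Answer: -260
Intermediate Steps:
r(w) = w²
M = -13 (M = -(-12 + 5²) = -(-12 + 25) = -1*13 = -13)
((5 + 5)*2)*M = ((5 + 5)*2)*(-13) = (10*2)*(-13) = 20*(-13) = -260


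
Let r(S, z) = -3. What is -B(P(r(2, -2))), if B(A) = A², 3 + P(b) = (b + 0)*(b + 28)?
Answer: -6084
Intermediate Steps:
P(b) = -3 + b*(28 + b) (P(b) = -3 + (b + 0)*(b + 28) = -3 + b*(28 + b))
-B(P(r(2, -2))) = -(-3 + (-3)² + 28*(-3))² = -(-3 + 9 - 84)² = -1*(-78)² = -1*6084 = -6084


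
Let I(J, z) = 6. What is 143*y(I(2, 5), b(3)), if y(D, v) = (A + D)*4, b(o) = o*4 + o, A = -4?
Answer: 1144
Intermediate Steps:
b(o) = 5*o (b(o) = 4*o + o = 5*o)
y(D, v) = -16 + 4*D (y(D, v) = (-4 + D)*4 = -16 + 4*D)
143*y(I(2, 5), b(3)) = 143*(-16 + 4*6) = 143*(-16 + 24) = 143*8 = 1144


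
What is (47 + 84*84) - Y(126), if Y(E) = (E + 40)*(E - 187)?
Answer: 17229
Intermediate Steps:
Y(E) = (-187 + E)*(40 + E) (Y(E) = (40 + E)*(-187 + E) = (-187 + E)*(40 + E))
(47 + 84*84) - Y(126) = (47 + 84*84) - (-7480 + 126² - 147*126) = (47 + 7056) - (-7480 + 15876 - 18522) = 7103 - 1*(-10126) = 7103 + 10126 = 17229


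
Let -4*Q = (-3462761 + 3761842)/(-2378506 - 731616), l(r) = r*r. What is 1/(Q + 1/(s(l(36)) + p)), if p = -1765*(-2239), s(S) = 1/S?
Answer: 63714931652982568/1531782840842489 ≈ 41.595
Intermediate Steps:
l(r) = r**2
Q = 299081/12440488 (Q = -(-3462761 + 3761842)/(4*(-2378506 - 731616)) = -299081/(4*(-3110122)) = -299081*(-1)/(4*3110122) = -1/4*(-299081/3110122) = 299081/12440488 ≈ 0.024041)
p = 3951835
1/(Q + 1/(s(l(36)) + p)) = 1/(299081/12440488 + 1/(1/(36**2) + 3951835)) = 1/(299081/12440488 + 1/(1/1296 + 3951835)) = 1/(299081/12440488 + 1/(5121578161/1296)) = 1/(299081/12440488 + 1296/5121578161) = 1/(1531782840842489/63714931652982568) = 63714931652982568/1531782840842489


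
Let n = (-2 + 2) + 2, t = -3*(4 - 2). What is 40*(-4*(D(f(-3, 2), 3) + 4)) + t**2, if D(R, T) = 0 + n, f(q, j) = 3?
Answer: -924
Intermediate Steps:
t = -6 (t = -3*2 = -6)
n = 2 (n = 0 + 2 = 2)
D(R, T) = 2 (D(R, T) = 0 + 2 = 2)
40*(-4*(D(f(-3, 2), 3) + 4)) + t**2 = 40*(-4*(2 + 4)) + (-6)**2 = 40*(-4*6) + 36 = 40*(-24) + 36 = -960 + 36 = -924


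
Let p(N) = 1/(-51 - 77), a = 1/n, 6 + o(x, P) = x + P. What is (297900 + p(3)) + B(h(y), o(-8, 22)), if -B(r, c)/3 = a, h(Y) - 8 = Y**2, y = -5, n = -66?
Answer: 419443253/1408 ≈ 2.9790e+5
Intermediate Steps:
o(x, P) = -6 + P + x (o(x, P) = -6 + (x + P) = -6 + (P + x) = -6 + P + x)
a = -1/66 (a = 1/(-66) = -1/66 ≈ -0.015152)
p(N) = -1/128 (p(N) = 1/(-128) = -1/128)
h(Y) = 8 + Y**2
B(r, c) = 1/22 (B(r, c) = -3*(-1/66) = 1/22)
(297900 + p(3)) + B(h(y), o(-8, 22)) = (297900 - 1/128) + 1/22 = 38131199/128 + 1/22 = 419443253/1408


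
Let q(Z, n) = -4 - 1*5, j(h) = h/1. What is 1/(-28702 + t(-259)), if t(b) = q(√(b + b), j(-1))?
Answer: -1/28711 ≈ -3.4830e-5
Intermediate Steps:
j(h) = h (j(h) = h*1 = h)
q(Z, n) = -9 (q(Z, n) = -4 - 5 = -9)
t(b) = -9
1/(-28702 + t(-259)) = 1/(-28702 - 9) = 1/(-28711) = -1/28711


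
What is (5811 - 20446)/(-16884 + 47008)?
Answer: -14635/30124 ≈ -0.48583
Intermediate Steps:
(5811 - 20446)/(-16884 + 47008) = -14635/30124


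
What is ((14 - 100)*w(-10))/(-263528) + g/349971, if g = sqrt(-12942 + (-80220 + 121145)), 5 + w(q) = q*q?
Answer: 4085/131764 + sqrt(27983)/349971 ≈ 0.031480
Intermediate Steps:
w(q) = -5 + q**2 (w(q) = -5 + q*q = -5 + q**2)
g = sqrt(27983) (g = sqrt(-12942 + 40925) = sqrt(27983) ≈ 167.28)
((14 - 100)*w(-10))/(-263528) + g/349971 = ((14 - 100)*(-5 + (-10)**2))/(-263528) + sqrt(27983)/349971 = -86*(-5 + 100)*(-1/263528) + sqrt(27983)*(1/349971) = -86*95*(-1/263528) + sqrt(27983)/349971 = -8170*(-1/263528) + sqrt(27983)/349971 = 4085/131764 + sqrt(27983)/349971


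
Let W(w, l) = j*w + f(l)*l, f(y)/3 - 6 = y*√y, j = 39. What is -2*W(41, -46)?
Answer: -1542 - 12696*I*√46 ≈ -1542.0 - 86109.0*I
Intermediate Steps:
f(y) = 18 + 3*y^(3/2) (f(y) = 18 + 3*(y*√y) = 18 + 3*y^(3/2))
W(w, l) = 39*w + l*(18 + 3*l^(3/2)) (W(w, l) = 39*w + (18 + 3*l^(3/2))*l = 39*w + l*(18 + 3*l^(3/2)))
-2*W(41, -46) = -2*(39*41 + 3*(-46)*(6 + (-46)^(3/2))) = -2*(1599 + 3*(-46)*(6 - 46*I*√46)) = -2*(1599 + (-828 + 6348*I*√46)) = -2*(771 + 6348*I*√46) = -1542 - 12696*I*√46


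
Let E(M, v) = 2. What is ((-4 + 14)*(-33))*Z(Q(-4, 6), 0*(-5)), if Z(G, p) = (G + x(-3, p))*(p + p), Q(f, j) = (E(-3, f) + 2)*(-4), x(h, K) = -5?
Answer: 0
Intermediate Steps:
Q(f, j) = -16 (Q(f, j) = (2 + 2)*(-4) = 4*(-4) = -16)
Z(G, p) = 2*p*(-5 + G) (Z(G, p) = (G - 5)*(p + p) = (-5 + G)*(2*p) = 2*p*(-5 + G))
((-4 + 14)*(-33))*Z(Q(-4, 6), 0*(-5)) = ((-4 + 14)*(-33))*(2*(0*(-5))*(-5 - 16)) = (10*(-33))*(2*0*(-21)) = -330*0 = 0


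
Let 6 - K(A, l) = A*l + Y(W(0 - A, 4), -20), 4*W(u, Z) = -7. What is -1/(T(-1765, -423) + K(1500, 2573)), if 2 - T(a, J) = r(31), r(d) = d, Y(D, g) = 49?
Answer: 1/3859572 ≈ 2.5910e-7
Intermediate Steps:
W(u, Z) = -7/4 (W(u, Z) = (¼)*(-7) = -7/4)
T(a, J) = -29 (T(a, J) = 2 - 1*31 = 2 - 31 = -29)
K(A, l) = -43 - A*l (K(A, l) = 6 - (A*l + 49) = 6 - (49 + A*l) = 6 + (-49 - A*l) = -43 - A*l)
-1/(T(-1765, -423) + K(1500, 2573)) = -1/(-29 + (-43 - 1*1500*2573)) = -1/(-29 + (-43 - 3859500)) = -1/(-29 - 3859543) = -1/(-3859572) = -1*(-1/3859572) = 1/3859572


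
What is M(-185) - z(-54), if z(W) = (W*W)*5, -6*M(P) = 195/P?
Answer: -1078907/74 ≈ -14580.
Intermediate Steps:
M(P) = -65/(2*P)
z(W) = 5*W² (z(W) = W²*5 = 5*W²)
M(-185) - z(-54) = -65/2/(-185) - 5*(-54)² = -65/2*(-1/185) - 5*2916 = 13/74 - 1*14580 = 13/74 - 14580 = -1078907/74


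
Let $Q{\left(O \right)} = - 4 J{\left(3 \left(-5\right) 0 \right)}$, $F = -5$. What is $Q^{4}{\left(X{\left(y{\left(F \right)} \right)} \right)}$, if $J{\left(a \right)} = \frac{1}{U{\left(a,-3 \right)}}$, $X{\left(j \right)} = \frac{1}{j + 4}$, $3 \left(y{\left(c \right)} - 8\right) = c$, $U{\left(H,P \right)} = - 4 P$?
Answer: $\frac{1}{81} \approx 0.012346$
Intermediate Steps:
$y{\left(c \right)} = 8 + \frac{c}{3}$
$X{\left(j \right)} = \frac{1}{4 + j}$
$J{\left(a \right)} = \frac{1}{12}$ ($J{\left(a \right)} = \frac{1}{\left(-4\right) \left(-3\right)} = \frac{1}{12}$)
$Q{\left(O \right)} = - \frac{1}{3}$ ($Q{\left(O \right)} = \left(-4\right) \frac{1}{12} = - \frac{1}{3}$)
$Q^{4}{\left(X{\left(y{\left(F \right)} \right)} \right)} = \left(- \frac{1}{3}\right)^{4} = \frac{1}{81}$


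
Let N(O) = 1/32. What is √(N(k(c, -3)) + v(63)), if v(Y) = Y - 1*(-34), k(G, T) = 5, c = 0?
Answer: 3*√690/8 ≈ 9.8504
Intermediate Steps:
N(O) = 1/32
v(Y) = 34 + Y (v(Y) = Y + 34 = 34 + Y)
√(N(k(c, -3)) + v(63)) = √(1/32 + (34 + 63)) = √(1/32 + 97) = √(3105/32) = 3*√690/8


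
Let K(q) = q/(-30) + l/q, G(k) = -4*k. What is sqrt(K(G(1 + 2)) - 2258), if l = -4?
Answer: 7*I*sqrt(10365)/15 ≈ 47.511*I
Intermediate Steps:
K(q) = -4/q - q/30 (K(q) = q/(-30) - 4/q = q*(-1/30) - 4/q = -q/30 - 4/q = -4/q - q/30)
sqrt(K(G(1 + 2)) - 2258) = sqrt((-4*(-1/(4*(1 + 2))) - (-2)*(1 + 2)/15) - 2258) = sqrt((-4/((-4*3)) - (-2)*3/15) - 2258) = sqrt((-4/(-12) - 1/30*(-12)) - 2258) = sqrt((-4*(-1/12) + 2/5) - 2258) = sqrt((1/3 + 2/5) - 2258) = sqrt(11/15 - 2258) = sqrt(-33859/15) = 7*I*sqrt(10365)/15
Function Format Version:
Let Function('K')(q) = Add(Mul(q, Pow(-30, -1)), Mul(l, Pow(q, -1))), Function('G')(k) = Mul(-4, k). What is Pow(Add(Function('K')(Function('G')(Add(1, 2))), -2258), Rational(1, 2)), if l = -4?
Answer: Mul(Rational(7, 15), I, Pow(10365, Rational(1, 2))) ≈ Mul(47.511, I)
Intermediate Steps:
Function('K')(q) = Add(Mul(-4, Pow(q, -1)), Mul(Rational(-1, 30), q)) (Function('K')(q) = Add(Mul(q, Pow(-30, -1)), Mul(-4, Pow(q, -1))) = Add(Mul(q, Rational(-1, 30)), Mul(-4, Pow(q, -1))) = Add(Mul(Rational(-1, 30), q), Mul(-4, Pow(q, -1))) = Add(Mul(-4, Pow(q, -1)), Mul(Rational(-1, 30), q)))
Pow(Add(Function('K')(Function('G')(Add(1, 2))), -2258), Rational(1, 2)) = Pow(Add(Add(Mul(-4, Pow(Mul(-4, Add(1, 2)), -1)), Mul(Rational(-1, 30), Mul(-4, Add(1, 2)))), -2258), Rational(1, 2)) = Pow(Add(Add(Mul(-4, Pow(Mul(-4, 3), -1)), Mul(Rational(-1, 30), Mul(-4, 3))), -2258), Rational(1, 2)) = Pow(Add(Add(Mul(-4, Pow(-12, -1)), Mul(Rational(-1, 30), -12)), -2258), Rational(1, 2)) = Pow(Add(Add(Mul(-4, Rational(-1, 12)), Rational(2, 5)), -2258), Rational(1, 2)) = Pow(Add(Add(Rational(1, 3), Rational(2, 5)), -2258), Rational(1, 2)) = Pow(Add(Rational(11, 15), -2258), Rational(1, 2)) = Pow(Rational(-33859, 15), Rational(1, 2)) = Mul(Rational(7, 15), I, Pow(10365, Rational(1, 2)))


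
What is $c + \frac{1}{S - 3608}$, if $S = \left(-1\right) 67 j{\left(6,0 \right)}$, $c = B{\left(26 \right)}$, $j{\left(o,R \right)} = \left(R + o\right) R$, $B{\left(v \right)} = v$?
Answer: $\frac{93807}{3608} \approx 26.0$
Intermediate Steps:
$j{\left(o,R \right)} = R \left(R + o\right)$
$c = 26$
$S = 0$ ($S = \left(-1\right) 67 \cdot 0 \left(0 + 6\right) = - 67 \cdot 0 \cdot 6 = \left(-67\right) 0 = 0$)
$c + \frac{1}{S - 3608} = 26 + \frac{1}{0 - 3608} = 26 + \frac{1}{-3608} = 26 - \frac{1}{3608} = \frac{93807}{3608}$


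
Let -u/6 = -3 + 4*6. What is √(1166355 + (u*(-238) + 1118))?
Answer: √1197461 ≈ 1094.3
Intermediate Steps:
u = -126 (u = -6*(-3 + 4*6) = -6*(-3 + 24) = -6*21 = -126)
√(1166355 + (u*(-238) + 1118)) = √(1166355 + (-126*(-238) + 1118)) = √(1166355 + (29988 + 1118)) = √(1166355 + 31106) = √1197461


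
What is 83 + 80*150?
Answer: 12083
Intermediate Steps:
83 + 80*150 = 83 + 12000 = 12083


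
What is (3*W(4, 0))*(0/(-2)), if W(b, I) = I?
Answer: 0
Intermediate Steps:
(3*W(4, 0))*(0/(-2)) = (3*0)*(0/(-2)) = 0*(0*(-½)) = 0*0 = 0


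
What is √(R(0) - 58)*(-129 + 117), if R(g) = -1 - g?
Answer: -12*I*√59 ≈ -92.174*I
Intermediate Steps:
√(R(0) - 58)*(-129 + 117) = √((-1 - 1*0) - 58)*(-129 + 117) = √((-1 + 0) - 58)*(-12) = √(-1 - 58)*(-12) = √(-59)*(-12) = (I*√59)*(-12) = -12*I*√59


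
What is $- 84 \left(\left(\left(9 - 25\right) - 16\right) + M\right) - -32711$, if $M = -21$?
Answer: $37163$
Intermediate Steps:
$- 84 \left(\left(\left(9 - 25\right) - 16\right) + M\right) - -32711 = - 84 \left(\left(\left(9 - 25\right) - 16\right) - 21\right) - -32711 = - 84 \left(\left(-16 - 16\right) - 21\right) + 32711 = - 84 \left(-32 - 21\right) + 32711 = \left(-84\right) \left(-53\right) + 32711 = 4452 + 32711 = 37163$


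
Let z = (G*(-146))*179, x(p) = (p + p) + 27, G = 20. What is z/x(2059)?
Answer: -104536/829 ≈ -126.10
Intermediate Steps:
x(p) = 27 + 2*p (x(p) = 2*p + 27 = 27 + 2*p)
z = -522680 (z = (20*(-146))*179 = -2920*179 = -522680)
z/x(2059) = -522680/(27 + 2*2059) = -522680/(27 + 4118) = -522680/4145 = -522680*1/4145 = -104536/829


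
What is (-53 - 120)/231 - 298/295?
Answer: -119873/68145 ≈ -1.7591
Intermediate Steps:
(-53 - 120)/231 - 298/295 = -173*1/231 - 298*1/295 = -173/231 - 298/295 = -119873/68145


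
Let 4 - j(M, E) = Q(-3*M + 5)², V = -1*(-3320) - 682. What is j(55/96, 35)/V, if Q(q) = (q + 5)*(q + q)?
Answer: -773182049/691535872 ≈ -1.1181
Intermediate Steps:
Q(q) = 2*q*(5 + q) (Q(q) = (5 + q)*(2*q) = 2*q*(5 + q))
V = 2638 (V = 3320 - 682 = 2638)
j(M, E) = 4 - 4*(5 - 3*M)²*(10 - 3*M)² (j(M, E) = 4 - (2*(-3*M + 5)*(5 + (-3*M + 5)))² = 4 - (2*(5 - 3*M)*(5 + (5 - 3*M)))² = 4 - (2*(5 - 3*M)*(10 - 3*M))² = 4 - 4*(5 - 3*M)²*(10 - 3*M)²)
j(55/96, 35)/V = (4 - 4*(-10 + 3*(55/96))²*(-5 + 3*(55/96))²)/2638 = (4 - 4*(-10 + 3*(55*(1/96)))²*(-5 + 3*(55*(1/96)))²)*(1/2638) = (4 - 4*(-10 + 3*(55/96))²*(-5 + 3*(55/96))²)*(1/2638) = (4 - 4*(-10 + 55/32)²*(-5 + 55/32)²)*(1/2638) = (4 - 4*(-265/32)²*(-105/32)²)*(1/2638) = (4 - 4*70225/1024*11025/1024)*(1/2638) = (4 - 774230625/262144)*(1/2638) = -773182049/262144*1/2638 = -773182049/691535872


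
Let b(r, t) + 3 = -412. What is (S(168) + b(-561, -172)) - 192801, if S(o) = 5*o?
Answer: -192376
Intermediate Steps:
b(r, t) = -415 (b(r, t) = -3 - 412 = -415)
(S(168) + b(-561, -172)) - 192801 = (5*168 - 415) - 192801 = (840 - 415) - 192801 = 425 - 192801 = -192376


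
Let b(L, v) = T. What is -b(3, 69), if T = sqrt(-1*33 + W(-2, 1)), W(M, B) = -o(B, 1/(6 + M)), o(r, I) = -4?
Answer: -I*sqrt(29) ≈ -5.3852*I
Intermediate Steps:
W(M, B) = 4 (W(M, B) = -1*(-4) = 4)
T = I*sqrt(29) (T = sqrt(-1*33 + 4) = sqrt(-33 + 4) = sqrt(-29) = I*sqrt(29) ≈ 5.3852*I)
b(L, v) = I*sqrt(29)
-b(3, 69) = -I*sqrt(29)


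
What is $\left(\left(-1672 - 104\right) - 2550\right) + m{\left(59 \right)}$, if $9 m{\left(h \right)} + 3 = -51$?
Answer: $-4332$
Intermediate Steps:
$m{\left(h \right)} = -6$ ($m{\left(h \right)} = - \frac{1}{3} + \frac{1}{9} \left(-51\right) = - \frac{1}{3} - \frac{17}{3} = -6$)
$\left(\left(-1672 - 104\right) - 2550\right) + m{\left(59 \right)} = \left(\left(-1672 - 104\right) - 2550\right) - 6 = \left(-1776 - 2550\right) - 6 = -4326 - 6 = -4332$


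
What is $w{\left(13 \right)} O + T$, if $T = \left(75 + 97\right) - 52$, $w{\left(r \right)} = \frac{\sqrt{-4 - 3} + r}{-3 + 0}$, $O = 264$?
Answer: $-1024 - 88 i \sqrt{7} \approx -1024.0 - 232.83 i$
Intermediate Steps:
$w{\left(r \right)} = - \frac{r}{3} - \frac{i \sqrt{7}}{3}$ ($w{\left(r \right)} = \frac{\sqrt{-7} + r}{-3} = \left(i \sqrt{7} + r\right) \left(- \frac{1}{3}\right) = \left(r + i \sqrt{7}\right) \left(- \frac{1}{3}\right) = - \frac{r}{3} - \frac{i \sqrt{7}}{3}$)
$T = 120$ ($T = 172 - 52 = 120$)
$w{\left(13 \right)} O + T = \left(\left(- \frac{1}{3}\right) 13 - \frac{i \sqrt{7}}{3}\right) 264 + 120 = \left(- \frac{13}{3} - \frac{i \sqrt{7}}{3}\right) 264 + 120 = \left(-1144 - 88 i \sqrt{7}\right) + 120 = -1024 - 88 i \sqrt{7}$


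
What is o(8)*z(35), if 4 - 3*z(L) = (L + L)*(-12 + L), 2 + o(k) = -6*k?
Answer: 80300/3 ≈ 26767.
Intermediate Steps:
o(k) = -2 - 6*k
z(L) = 4/3 - 2*L*(-12 + L)/3 (z(L) = 4/3 - (L + L)*(-12 + L)/3 = 4/3 - 2*L*(-12 + L)/3)
o(8)*z(35) = (-2 - 6*8)*(4/3 + 8*35 - ⅔*35²) = (-2 - 48)*(4/3 + 280 - ⅔*1225) = -50*(4/3 + 280 - 2450/3) = -50*(-1606/3) = 80300/3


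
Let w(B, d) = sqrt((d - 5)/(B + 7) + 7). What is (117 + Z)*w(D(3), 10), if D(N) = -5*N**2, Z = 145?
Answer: 393*sqrt(1102)/19 ≈ 686.64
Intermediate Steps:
w(B, d) = sqrt(7 + (-5 + d)/(7 + B)) (w(B, d) = sqrt((-5 + d)/(7 + B) + 7) = sqrt(7 + (-5 + d)/(7 + B)))
(117 + Z)*w(D(3), 10) = (117 + 145)*sqrt((44 + 10 + 7*(-5*3**2))/(7 - 5*3**2)) = 262*sqrt((44 + 10 + 7*(-5*9))/(7 - 5*9)) = 262*sqrt((44 + 10 + 7*(-45))/(7 - 45)) = 262*sqrt((44 + 10 - 315)/(-38)) = 262*sqrt(-1/38*(-261)) = 262*sqrt(261/38) = 262*(3*sqrt(1102)/38) = 393*sqrt(1102)/19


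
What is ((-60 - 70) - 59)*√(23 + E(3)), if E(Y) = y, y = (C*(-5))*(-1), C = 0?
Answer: -189*√23 ≈ -906.41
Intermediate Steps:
y = 0 (y = (0*(-5))*(-1) = 0*(-1) = 0)
E(Y) = 0
((-60 - 70) - 59)*√(23 + E(3)) = ((-60 - 70) - 59)*√(23 + 0) = (-130 - 59)*√23 = -189*√23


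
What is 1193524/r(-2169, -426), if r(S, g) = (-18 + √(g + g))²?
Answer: 298381/(9 - I*√213)² ≈ -455.67 + 906.86*I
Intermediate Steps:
r(S, g) = (-18 + √2*√g)² (r(S, g) = (-18 + √(2*g))² = (-18 + √2*√g)²)
1193524/r(-2169, -426) = 1193524/((-18 + √2*√(-426))²) = 1193524/((-18 + √2*(I*√426))²) = 1193524/((-18 + 2*I*√213)²) = 1193524/(-18 + 2*I*√213)²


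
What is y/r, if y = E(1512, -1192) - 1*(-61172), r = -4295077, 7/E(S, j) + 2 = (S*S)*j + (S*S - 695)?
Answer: -166559011551565/11694627928756477 ≈ -0.014242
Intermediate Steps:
E(S, j) = 7/(-697 + S**2 + j*S**2) (E(S, j) = 7/(-2 + ((S*S)*j + (S*S - 695))) = 7/(-2 + (S**2*j + (S**2 - 695))) = 7/(-2 + (j*S**2 + (-695 + S**2))) = 7/(-2 + (-695 + S**2 + j*S**2)) = 7/(-697 + S**2 + j*S**2))
y = 166559011551565/2722798201 (y = 7/(-697 + 1512**2 - 1192*1512**2) - 1*(-61172) = 7/(-697 + 2286144 - 1192*2286144) + 61172 = 7/(-697 + 2286144 - 2725083648) + 61172 = 7/(-2722798201) + 61172 = 7*(-1/2722798201) + 61172 = -7/2722798201 + 61172 = 166559011551565/2722798201 ≈ 61172.)
y/r = (166559011551565/2722798201)/(-4295077) = (166559011551565/2722798201)*(-1/4295077) = -166559011551565/11694627928756477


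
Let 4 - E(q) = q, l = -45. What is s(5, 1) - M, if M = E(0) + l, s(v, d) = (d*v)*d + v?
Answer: 51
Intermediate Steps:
s(v, d) = v + v*d**2 (s(v, d) = v*d**2 + v = v + v*d**2)
E(q) = 4 - q
M = -41 (M = (4 - 1*0) - 45 = (4 + 0) - 45 = 4 - 45 = -41)
s(5, 1) - M = 5*(1 + 1**2) - 1*(-41) = 5*(1 + 1) + 41 = 5*2 + 41 = 10 + 41 = 51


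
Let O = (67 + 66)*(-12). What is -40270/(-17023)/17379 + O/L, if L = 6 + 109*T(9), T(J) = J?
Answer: -22482153802/13904607699 ≈ -1.6169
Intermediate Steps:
L = 987 (L = 6 + 109*9 = 6 + 981 = 987)
O = -1596 (O = 133*(-12) = -1596)
-40270/(-17023)/17379 + O/L = -40270/(-17023)/17379 - 1596/987 = -40270*(-1/17023)*(1/17379) - 1596*1/987 = (40270/17023)*(1/17379) - 76/47 = 40270/295842717 - 76/47 = -22482153802/13904607699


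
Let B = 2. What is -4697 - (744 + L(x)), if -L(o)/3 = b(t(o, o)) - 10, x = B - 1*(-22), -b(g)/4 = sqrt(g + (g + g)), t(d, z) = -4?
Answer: -5471 - 24*I*sqrt(3) ≈ -5471.0 - 41.569*I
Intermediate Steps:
b(g) = -4*sqrt(3)*sqrt(g) (b(g) = -4*sqrt(g + (g + g)) = -4*sqrt(g + 2*g) = -4*sqrt(3)*sqrt(g))
x = 24 (x = 2 - 1*(-22) = 2 + 22 = 24)
L(o) = 30 + 24*I*sqrt(3) (L(o) = -3*(-4*sqrt(3)*sqrt(-4) - 10) = -3*(-4*sqrt(3)*2*I - 10) = -3*(-8*I*sqrt(3) - 10) = -3*(-10 - 8*I*sqrt(3)) = 30 + 24*I*sqrt(3))
-4697 - (744 + L(x)) = -4697 - (744 + (30 + 24*I*sqrt(3))) = -4697 - (774 + 24*I*sqrt(3)) = -4697 + (-774 - 24*I*sqrt(3)) = -5471 - 24*I*sqrt(3)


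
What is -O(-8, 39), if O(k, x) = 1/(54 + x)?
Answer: -1/93 ≈ -0.010753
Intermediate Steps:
-O(-8, 39) = -1/(54 + 39) = -1/93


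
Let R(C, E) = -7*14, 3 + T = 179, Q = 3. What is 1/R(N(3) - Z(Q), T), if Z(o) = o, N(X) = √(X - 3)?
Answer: -1/98 ≈ -0.010204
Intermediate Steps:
N(X) = √(-3 + X)
T = 176 (T = -3 + 179 = 176)
R(C, E) = -98
1/R(N(3) - Z(Q), T) = 1/(-98) = -1/98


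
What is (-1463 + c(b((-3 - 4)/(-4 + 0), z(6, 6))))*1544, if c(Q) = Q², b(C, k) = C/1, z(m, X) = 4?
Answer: -4508287/2 ≈ -2.2541e+6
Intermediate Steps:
b(C, k) = C (b(C, k) = C*1 = C)
(-1463 + c(b((-3 - 4)/(-4 + 0), z(6, 6))))*1544 = (-1463 + ((-3 - 4)/(-4 + 0))²)*1544 = (-1463 + (-7/(-4))²)*1544 = (-1463 + (-7*(-¼))²)*1544 = (-1463 + (7/4)²)*1544 = (-1463 + 49/16)*1544 = -23359/16*1544 = -4508287/2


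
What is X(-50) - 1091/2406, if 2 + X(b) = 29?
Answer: 63871/2406 ≈ 26.547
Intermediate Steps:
X(b) = 27 (X(b) = -2 + 29 = 27)
X(-50) - 1091/2406 = 27 - 1091/2406 = 63871/2406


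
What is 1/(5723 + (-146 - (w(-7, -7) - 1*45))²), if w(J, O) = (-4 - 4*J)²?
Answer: 1/464052 ≈ 2.1549e-6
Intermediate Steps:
1/(5723 + (-146 - (w(-7, -7) - 1*45))²) = 1/(5723 + (-146 - (16*(1 - 7)² - 1*45))²) = 1/(5723 + (-146 - (16*(-6)² - 45))²) = 1/(5723 + (-146 - (16*36 - 45))²) = 1/(5723 + (-146 - (576 - 45))²) = 1/(5723 + (-146 - 1*531)²) = 1/(5723 + (-146 - 531)²) = 1/(5723 + (-677)²) = 1/(5723 + 458329) = 1/464052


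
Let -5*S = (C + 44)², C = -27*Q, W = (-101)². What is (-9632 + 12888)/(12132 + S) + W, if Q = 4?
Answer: 144256411/14141 ≈ 10201.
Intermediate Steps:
W = 10201
C = -108 (C = -27*4 = -108)
S = -4096/5 (S = -(-108 + 44)²/5 = -⅕*(-64)² = -⅕*4096 = -4096/5 ≈ -819.20)
(-9632 + 12888)/(12132 + S) + W = (-9632 + 12888)/(12132 - 4096/5) + 10201 = 3256/(56564/5) + 10201 = 3256*(5/56564) + 10201 = 4070/14141 + 10201 = 144256411/14141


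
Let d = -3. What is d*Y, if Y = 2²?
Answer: -12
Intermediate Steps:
Y = 4
d*Y = -3*4 = -12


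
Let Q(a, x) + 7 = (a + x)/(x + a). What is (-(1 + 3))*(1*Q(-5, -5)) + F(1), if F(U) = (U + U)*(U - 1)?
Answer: 24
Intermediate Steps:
Q(a, x) = -6 (Q(a, x) = -7 + (a + x)/(x + a) = -7 + (a + x)/(a + x) = -7 + 1 = -6)
F(U) = 2*U*(-1 + U) (F(U) = (2*U)*(-1 + U) = 2*U*(-1 + U))
(-(1 + 3))*(1*Q(-5, -5)) + F(1) = (-(1 + 3))*(1*(-6)) + 2*1*(-1 + 1) = -1*4*(-6) + 2*1*0 = -4*(-6) + 0 = 24 + 0 = 24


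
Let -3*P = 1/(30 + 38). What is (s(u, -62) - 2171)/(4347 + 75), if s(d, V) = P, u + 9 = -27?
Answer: -442885/902088 ≈ -0.49096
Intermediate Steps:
u = -36 (u = -9 - 27 = -36)
P = -1/204 (P = -1/(3*(30 + 38)) = -⅓/68 = -⅓*1/68 = -1/204 ≈ -0.0049020)
s(d, V) = -1/204
(s(u, -62) - 2171)/(4347 + 75) = (-1/204 - 2171)/(4347 + 75) = -442885/204/4422 = -442885/204*1/4422 = -442885/902088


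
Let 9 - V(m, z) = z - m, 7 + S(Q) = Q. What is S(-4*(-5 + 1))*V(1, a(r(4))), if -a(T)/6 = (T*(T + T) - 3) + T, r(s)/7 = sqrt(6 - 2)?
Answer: 21852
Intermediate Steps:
S(Q) = -7 + Q
r(s) = 14 (r(s) = 7*sqrt(6 - 2) = 7*sqrt(4) = 7*2 = 14)
a(T) = 18 - 12*T**2 - 6*T (a(T) = -6*((T*(T + T) - 3) + T) = -6*((T*(2*T) - 3) + T) = -6*((2*T**2 - 3) + T) = -6*((-3 + 2*T**2) + T) = -6*(-3 + T + 2*T**2) = 18 - 12*T**2 - 6*T)
V(m, z) = 9 + m - z (V(m, z) = 9 - (z - m) = 9 + (m - z) = 9 + m - z)
S(-4*(-5 + 1))*V(1, a(r(4))) = (-7 - 4*(-5 + 1))*(9 + 1 - (18 - 12*14**2 - 6*14)) = (-7 - 4*(-4))*(9 + 1 - (18 - 12*196 - 84)) = (-7 + 16)*(9 + 1 - (18 - 2352 - 84)) = 9*(9 + 1 - 1*(-2418)) = 9*(9 + 1 + 2418) = 9*2428 = 21852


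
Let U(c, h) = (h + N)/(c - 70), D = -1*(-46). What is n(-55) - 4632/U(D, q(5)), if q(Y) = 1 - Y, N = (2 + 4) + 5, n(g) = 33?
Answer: 111399/7 ≈ 15914.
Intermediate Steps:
N = 11 (N = 6 + 5 = 11)
D = 46
U(c, h) = (11 + h)/(-70 + c) (U(c, h) = (h + 11)/(c - 70) = (11 + h)/(-70 + c))
n(-55) - 4632/U(D, q(5)) = 33 - 4632/((11 + (1 - 1*5))/(-70 + 46)) = 33 - 4632/((11 + (1 - 5))/(-24)) = 33 - 4632/((-(11 - 4)/24)) = 33 - 4632/((-1/24*7)) = 33 - 4632/(-7/24) = 33 - 4632*(-24)/7 = 33 - 1*(-111168/7) = 33 + 111168/7 = 111399/7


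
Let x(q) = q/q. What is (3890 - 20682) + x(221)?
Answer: -16791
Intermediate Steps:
x(q) = 1
(3890 - 20682) + x(221) = (3890 - 20682) + 1 = -16792 + 1 = -16791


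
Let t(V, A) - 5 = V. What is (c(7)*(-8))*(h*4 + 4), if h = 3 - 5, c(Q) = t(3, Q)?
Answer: 256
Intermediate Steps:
t(V, A) = 5 + V
c(Q) = 8 (c(Q) = 5 + 3 = 8)
h = -2
(c(7)*(-8))*(h*4 + 4) = (8*(-8))*(-2*4 + 4) = -64*(-8 + 4) = -64*(-4) = 256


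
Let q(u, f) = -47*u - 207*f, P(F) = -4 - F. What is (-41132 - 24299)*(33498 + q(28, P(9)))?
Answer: -2281775263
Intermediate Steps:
q(u, f) = -207*f - 47*u
(-41132 - 24299)*(33498 + q(28, P(9))) = (-41132 - 24299)*(33498 + (-207*(-4 - 1*9) - 47*28)) = -65431*(33498 + (-207*(-4 - 9) - 1316)) = -65431*(33498 + (-207*(-13) - 1316)) = -65431*(33498 + (2691 - 1316)) = -65431*(33498 + 1375) = -65431*34873 = -2281775263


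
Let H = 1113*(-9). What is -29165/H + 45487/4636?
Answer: 590852219/46438812 ≈ 12.723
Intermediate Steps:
H = -10017
-29165/H + 45487/4636 = -29165/(-10017) + 45487/4636 = -29165*(-1/10017) + 45487*(1/4636) = 29165/10017 + 45487/4636 = 590852219/46438812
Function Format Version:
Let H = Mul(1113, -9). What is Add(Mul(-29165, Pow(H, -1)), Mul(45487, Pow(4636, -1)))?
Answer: Rational(590852219, 46438812) ≈ 12.723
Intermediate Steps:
H = -10017
Add(Mul(-29165, Pow(H, -1)), Mul(45487, Pow(4636, -1))) = Add(Mul(-29165, Pow(-10017, -1)), Mul(45487, Pow(4636, -1))) = Add(Mul(-29165, Rational(-1, 10017)), Mul(45487, Rational(1, 4636))) = Add(Rational(29165, 10017), Rational(45487, 4636)) = Rational(590852219, 46438812)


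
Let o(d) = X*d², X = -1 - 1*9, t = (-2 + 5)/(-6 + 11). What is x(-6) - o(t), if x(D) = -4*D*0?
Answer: 18/5 ≈ 3.6000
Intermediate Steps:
x(D) = 0
t = ⅗ (t = 3/5 = 3*(⅕) = ⅗ ≈ 0.60000)
X = -10 (X = -1 - 9 = -10)
o(d) = -10*d²
x(-6) - o(t) = 0 - (-10)*(⅗)² = 0 - (-10)*9/25 = 0 - 1*(-18/5) = 0 + 18/5 = 18/5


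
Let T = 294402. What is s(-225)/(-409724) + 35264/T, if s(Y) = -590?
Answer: 3655551079/30155891262 ≈ 0.12122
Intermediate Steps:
s(-225)/(-409724) + 35264/T = -590/(-409724) + 35264/294402 = -590*(-1/409724) + 35264*(1/294402) = 295/204862 + 17632/147201 = 3655551079/30155891262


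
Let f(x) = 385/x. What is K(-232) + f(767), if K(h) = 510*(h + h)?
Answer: -181502495/767 ≈ -2.3664e+5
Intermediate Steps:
K(h) = 1020*h (K(h) = 510*(2*h) = 1020*h)
K(-232) + f(767) = 1020*(-232) + 385/767 = -236640 + 385*(1/767) = -236640 + 385/767 = -181502495/767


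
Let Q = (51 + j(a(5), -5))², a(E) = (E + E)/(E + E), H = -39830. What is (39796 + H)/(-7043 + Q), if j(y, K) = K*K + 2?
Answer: 34/959 ≈ 0.035454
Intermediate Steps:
a(E) = 1 (a(E) = (2*E)/((2*E)) = (2*E)*(1/(2*E)) = 1)
j(y, K) = 2 + K² (j(y, K) = K² + 2 = 2 + K²)
Q = 6084 (Q = (51 + (2 + (-5)²))² = (51 + (2 + 25))² = (51 + 27)² = 78² = 6084)
(39796 + H)/(-7043 + Q) = (39796 - 39830)/(-7043 + 6084) = -34/(-959) = -34*(-1/959) = 34/959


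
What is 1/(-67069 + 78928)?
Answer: 1/11859 ≈ 8.4324e-5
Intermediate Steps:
1/(-67069 + 78928) = 1/11859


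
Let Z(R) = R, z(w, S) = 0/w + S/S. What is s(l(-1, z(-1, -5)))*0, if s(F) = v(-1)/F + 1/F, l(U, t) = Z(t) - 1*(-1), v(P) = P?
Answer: 0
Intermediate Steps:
z(w, S) = 1 (z(w, S) = 0 + 1 = 1)
l(U, t) = 1 + t (l(U, t) = t - 1*(-1) = t + 1 = 1 + t)
s(F) = 0 (s(F) = -1/F + 1/F = 0)
s(l(-1, z(-1, -5)))*0 = 0*0 = 0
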